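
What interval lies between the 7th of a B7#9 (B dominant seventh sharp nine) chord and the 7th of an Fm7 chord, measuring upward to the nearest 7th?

diminished fifth

B7#9 (B dominant seventh sharp nine) has A as its 7th, and Fm7 has E♭ as its 7th.
From A to E♭: 6 semitones over a fifth = diminished.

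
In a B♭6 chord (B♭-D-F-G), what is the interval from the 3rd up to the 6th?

So we need the interval from D up to G.
Counting 4 letters and 5 half steps from D gives a perfect fourth.

P4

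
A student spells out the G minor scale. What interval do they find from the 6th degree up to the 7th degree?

major 2nd

The scale runs G A Bb C D Eb F.
That puts Eb below F.
From Eb to F is 2 semitones, exactly the major second.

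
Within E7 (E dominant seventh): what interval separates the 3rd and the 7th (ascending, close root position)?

d5

Spelling the chord: E G♯ B D.
The 3rd is G♯ and the 7th is D.
From G♯ to D: 6 semitones over a fifth = diminished.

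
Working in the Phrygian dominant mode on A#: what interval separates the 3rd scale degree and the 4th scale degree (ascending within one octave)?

The scale runs A# B C## D# E# F# G#.
The 3rd scale degree is C## and the scale degree 4 is D#.
C## up to D# is 1 semitone, a half step narrower than a major second, so the interval is minor.

minor second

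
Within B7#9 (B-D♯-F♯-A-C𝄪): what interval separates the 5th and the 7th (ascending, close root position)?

That puts F♯ below A.
F♯ up to A is 3 semitones, a half step narrower than a major third, so the interval is minor.

minor third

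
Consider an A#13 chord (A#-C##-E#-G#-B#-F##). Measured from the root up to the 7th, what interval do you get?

That puts A# below G#.
From A# to G#: 10 semitones over a seventh = minor.

minor 7th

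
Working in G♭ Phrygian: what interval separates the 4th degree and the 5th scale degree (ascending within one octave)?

The scale runs G♭ A𝄫 B𝄫 C♭ D♭ E𝄫 F♭.
So we need the interval from C♭ up to D♭.
C♭ up to D♭ spans 2 letter names and 2 semitones — a major second.

major 2nd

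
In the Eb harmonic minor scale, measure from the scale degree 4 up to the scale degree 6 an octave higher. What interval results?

m10

The scale runs Eb F Gb Ab Bb Cb D.
So we need the interval from Ab up to Cb.
From Ab to Cb: 15 semitones over a tenth = minor.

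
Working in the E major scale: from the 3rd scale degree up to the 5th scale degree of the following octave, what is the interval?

minor tenth

E major: E F♯ G♯ A B C♯ D♯.
3rd scale degree = G♯; scale degree 5 (up an octave) = B.
From G♯ to B: 15 semitones over a tenth = minor.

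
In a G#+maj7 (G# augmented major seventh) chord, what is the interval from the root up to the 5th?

G#maj7#5 is spelled G#-B#-D##-F##.
So we need the interval from G# up to D##.
From G# to D##: 8 semitones over a fifth = augmented.

augmented 5th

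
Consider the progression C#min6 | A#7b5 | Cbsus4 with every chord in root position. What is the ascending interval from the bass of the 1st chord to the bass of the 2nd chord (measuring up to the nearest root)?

The roots are C# and A#.
From C# to A# is 9 semitones, exactly the major sixth.

major sixth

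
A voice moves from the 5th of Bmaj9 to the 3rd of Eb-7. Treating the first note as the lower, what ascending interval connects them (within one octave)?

Bmaj9 has F# as its 5th, and Eb-7 has Gb as its 3rd.
From F# to Gb: 0 semitones over a second = diminished.

diminished 2nd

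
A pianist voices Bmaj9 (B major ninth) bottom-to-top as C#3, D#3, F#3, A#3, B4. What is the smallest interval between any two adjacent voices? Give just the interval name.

Adjacent intervals: C#3→D#3 = major second; D#3→F#3 = minor third; F#3→A#3 = major third; A#3→B4 = minor ninth.
The smallest is C#3 to D#3, a major second (2 semitones).

major 2nd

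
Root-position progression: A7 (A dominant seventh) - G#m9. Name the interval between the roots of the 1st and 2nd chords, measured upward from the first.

major 7th

The roots are A and G#.
Counting 7 letters and 11 half steps from A gives a major seventh.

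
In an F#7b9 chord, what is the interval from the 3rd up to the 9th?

F# dominant seventh flat nine is spelled F#–A#–C#–E–G.
The 3rd is A# and the 9th is G.
From A# to G: 9 semitones over a seventh = diminished.

diminished seventh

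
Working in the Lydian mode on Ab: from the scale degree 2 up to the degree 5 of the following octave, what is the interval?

Ab lydian: Ab Bb C D Eb F G.
Scale degree 2 = Bb; degree 5 (up an octave) = Eb.
Counting 11 letters and 17 half steps from Bb gives a perfect eleventh.

perfect eleventh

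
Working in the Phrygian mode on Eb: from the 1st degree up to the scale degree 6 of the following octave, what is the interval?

minor thirteenth

Eb phrygian: Eb Fb Gb Ab Bb Cb Db.
The 1st degree is Eb and the 6th degree (up an octave) is Cb.
13 letter names make it a thirteenth; at 20 semitones (a half step narrower than major) the quality is minor.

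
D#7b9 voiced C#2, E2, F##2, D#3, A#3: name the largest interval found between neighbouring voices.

minor sixth

Adjacent intervals: C#2→E2 = minor third; E2→F##2 = augmented second; F##2→D#3 = minor sixth; D#3→A#3 = perfect fifth.
The largest is F##2 to D#3, a minor sixth (8 semitones).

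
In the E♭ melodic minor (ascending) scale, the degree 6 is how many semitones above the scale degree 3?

6

The scale is E♭ F G♭ A♭ B♭ C D.
G♭ up to C is an augmented fourth — 6 semitones.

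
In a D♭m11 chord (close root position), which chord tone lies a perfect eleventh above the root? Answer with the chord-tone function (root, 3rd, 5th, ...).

11th

The chord tones of D♭m11 are D♭–F♭–A♭–C♭–E♭–G♭.
The root is D♭. A perfect eleventh above D♭ is G♭.
G♭ is the chord's 11th.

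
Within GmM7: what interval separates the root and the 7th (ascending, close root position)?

GmM7: G-B♭-D-F♯.
Root = G; 7th = F♯.
From G to F♯ is 11 semitones, exactly the major seventh.

M7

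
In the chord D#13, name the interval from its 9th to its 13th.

D# dominant thirteenth: D#-F##-A#-C#-E#-B#.
So we need the interval from E# up to B#.
From E# to B# is 7 semitones, exactly the perfect fifth.

perfect fifth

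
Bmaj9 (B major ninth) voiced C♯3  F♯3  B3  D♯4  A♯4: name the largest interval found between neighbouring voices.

Adjacent intervals: C♯3→F♯3 = perfect fourth; F♯3→B3 = perfect fourth; B3→D♯4 = major third; D♯4→A♯4 = perfect fifth.
The largest is D♯4 to A♯4, a perfect fifth (7 semitones).

perfect fifth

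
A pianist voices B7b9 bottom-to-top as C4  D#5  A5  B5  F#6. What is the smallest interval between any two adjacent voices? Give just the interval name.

major second

Adjacent intervals: C4→D#5 = augmented ninth; D#5→A5 = diminished fifth; A5→B5 = major second; B5→F#6 = perfect fifth.
The smallest is A5 to B5, a major second (2 semitones).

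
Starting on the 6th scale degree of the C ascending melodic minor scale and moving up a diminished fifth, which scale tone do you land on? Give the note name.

The scale is C D Eb F G A B.
The 6th scale degree is A; a diminished fifth above that is Eb — scale degree 3.

Eb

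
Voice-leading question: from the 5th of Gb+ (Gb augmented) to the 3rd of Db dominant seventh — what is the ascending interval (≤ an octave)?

minor 3rd

The 5th of Gb+ (Gb augmented) is D; the 3rd of Db dominant seventh is F.
From D to F: 3 semitones over a third = minor.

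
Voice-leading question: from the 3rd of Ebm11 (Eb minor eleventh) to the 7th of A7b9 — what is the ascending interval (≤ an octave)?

augmented unison

Ebm11 (Eb minor eleventh) has Gb as its 3rd, and A7b9 has G as its 7th.
1 letter names make it a unison; at 1 semitone (a half step wider than perfect) the quality is augmented.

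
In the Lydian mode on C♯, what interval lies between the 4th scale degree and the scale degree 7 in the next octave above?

perfect eleventh

C♯ lydian: C♯ D♯ E♯ F𝄪 G♯ A♯ B♯.
So we need the interval from F𝄪 up to B♯.
F𝄪 up to B♯ spans 11 letter names and 17 semitones — a perfect eleventh.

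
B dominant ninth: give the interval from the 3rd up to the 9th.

B dominant ninth is spelled B, D#, F#, A, C#.
That puts D# below C#.
From D# to C#: 10 semitones over a seventh = minor.

minor 7th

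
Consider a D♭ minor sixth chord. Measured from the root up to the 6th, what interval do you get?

Spelling the chord: D♭ F♭ A♭ B♭.
So we need the interval from D♭ up to B♭.
Counting 6 letters and 9 half steps from D♭ gives a major sixth.

major 6th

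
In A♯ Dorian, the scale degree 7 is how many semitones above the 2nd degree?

8

The scale is A♯ B♯ C♯ D♯ E♯ F𝄪 G♯.
B♯ up to G♯ is a minor sixth — 8 semitones.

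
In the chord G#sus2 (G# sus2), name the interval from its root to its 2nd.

major second

The chord tones of G#sus2 are G#, A#, D#.
So we need the interval from G# up to A#.
Counting 2 letters and 2 half steps from G# gives a major second.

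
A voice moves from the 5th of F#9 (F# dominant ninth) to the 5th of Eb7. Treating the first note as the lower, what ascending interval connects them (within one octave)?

diminished seventh

The 5th of F#9 (F# dominant ninth) is C#; the 5th of Eb7 is Bb.
From C# to Bb: 9 semitones over a seventh = diminished.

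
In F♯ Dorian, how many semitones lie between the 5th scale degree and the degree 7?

3

The scale is F♯ G♯ A B C♯ D♯ E.
C♯ up to E is a minor third — 3 semitones.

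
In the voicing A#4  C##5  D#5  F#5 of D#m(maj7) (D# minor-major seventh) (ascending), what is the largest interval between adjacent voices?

major third

Adjacent intervals: A#4→C##5 = major third; C##5→D#5 = minor second; D#5→F#5 = minor third.
The largest is A#4 to C##5, a major third (4 semitones).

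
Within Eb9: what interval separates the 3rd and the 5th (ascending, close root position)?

The chord tones of Eb9 (Eb dominant ninth) are Eb G Bb Db F.
That puts G below Bb.
G up to Bb is 3 semitones, a half step narrower than a major third, so the interval is minor.

minor third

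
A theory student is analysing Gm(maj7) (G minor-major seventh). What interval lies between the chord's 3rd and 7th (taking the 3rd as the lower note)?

A5

Spelling the chord: G-B♭-D-F♯.
The 3rd is B♭ and the 7th is F♯.
From B♭ to F♯: 8 semitones over a fifth = augmented.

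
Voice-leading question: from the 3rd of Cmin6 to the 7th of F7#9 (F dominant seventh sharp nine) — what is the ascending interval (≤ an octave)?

Cmin6 has E♭ as its 3rd, and F7#9 (F dominant seventh sharp nine) has E♭ as its 7th.
E♭ up to E♭ spans 1 letter names and 0 semitones — a perfect unison.

perfect 1st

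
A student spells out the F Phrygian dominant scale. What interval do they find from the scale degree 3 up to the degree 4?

minor second

The scale runs F Gb A Bb C Db Eb.
That puts A below Bb.
A up to Bb is 1 semitone, a half step narrower than a major second, so the interval is minor.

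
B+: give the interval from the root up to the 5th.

augmented 5th

The chord tones of B augmented are B–D#–F##.
So we need the interval from B up to F##.
From B to F##: 8 semitones over a fifth = augmented.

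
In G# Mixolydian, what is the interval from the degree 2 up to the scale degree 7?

The scale runs G# A# B# C# D# E# F#.
Degree 2 = A#; degree 7 = F#.
6 letter names make it a sixth; at 8 semitones (a half step narrower than major) the quality is minor.

minor 6th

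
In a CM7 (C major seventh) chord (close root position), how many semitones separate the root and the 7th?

11

Spelling the chord: C E G B.
C to B is a major seventh: 11 semitones.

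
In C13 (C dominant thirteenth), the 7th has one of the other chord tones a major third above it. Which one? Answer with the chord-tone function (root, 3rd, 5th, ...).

9th

C13 (C dominant thirteenth) is spelled C E G Bb D A.
The 7th is Bb. A major third above Bb is D.
D is the chord's 9th.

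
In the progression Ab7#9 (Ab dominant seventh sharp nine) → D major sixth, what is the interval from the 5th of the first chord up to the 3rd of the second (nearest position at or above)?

augmented second

The 5th of Ab7#9 (Ab dominant seventh sharp nine) is Eb; the 3rd of D major sixth is F#.
Eb up to F# is 3 semitones, a half step wider than a major second, so the interval is augmented.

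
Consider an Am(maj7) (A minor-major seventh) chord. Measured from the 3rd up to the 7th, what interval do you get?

Am(maj7) is spelled A-C-E-G#.
The 3rd is C and the 7th is G#.
5 letter names make it a fifth; at 8 semitones (a half step wider than perfect) the quality is augmented.

augmented 5th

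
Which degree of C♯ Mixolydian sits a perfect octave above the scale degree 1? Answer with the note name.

The scale is C♯ D♯ E♯ F♯ G♯ A♯ B.
The scale degree 1 is C♯; a perfect octave above that is C♯ — scale degree 1.

C#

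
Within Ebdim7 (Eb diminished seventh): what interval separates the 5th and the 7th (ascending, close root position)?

Spelling the chord: Eb Gb Bbb Dbb.
So we need the interval from Bbb up to Dbb.
From Bbb to Dbb: 3 semitones over a third = minor.

m3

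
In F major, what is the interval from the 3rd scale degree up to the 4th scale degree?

minor second

The scale runs F G A Bb C D E.
So we need the interval from A up to Bb.
2 letter names make it a second; at 1 semitone (a half step narrower than major) the quality is minor.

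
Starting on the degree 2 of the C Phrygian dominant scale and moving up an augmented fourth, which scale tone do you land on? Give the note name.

G

The scale is C D♭ E F G A♭ B♭.
The degree 2 is D♭; an augmented fourth above that is G — scale degree 5.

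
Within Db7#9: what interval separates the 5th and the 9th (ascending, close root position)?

A5

Db7#9 (Db dominant seventh sharp nine) is spelled Db-F-Ab-Cb-E.
So we need the interval from Ab up to E.
5 letter names make it a fifth; at 8 semitones (a half step wider than perfect) the quality is augmented.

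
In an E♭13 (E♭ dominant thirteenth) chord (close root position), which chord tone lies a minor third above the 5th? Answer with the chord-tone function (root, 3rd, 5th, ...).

The chord tones of E♭13 (E♭ dominant thirteenth) are E♭, G, B♭, D♭, F, C.
The 5th is B♭. A minor third above B♭ is D♭.
D♭ is the chord's 7th.

7th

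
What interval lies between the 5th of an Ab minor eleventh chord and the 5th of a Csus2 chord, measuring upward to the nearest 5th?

Ab minor eleventh has Eb as its 5th, and Csus2 has G as its 5th.
Counting 3 letters and 4 half steps from Eb gives a major third.

major third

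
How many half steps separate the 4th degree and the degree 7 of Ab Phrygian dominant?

The scale is Ab Bbb C Db Eb Fb Gb.
Db up to Gb is a perfect fourth — 5 semitones.

5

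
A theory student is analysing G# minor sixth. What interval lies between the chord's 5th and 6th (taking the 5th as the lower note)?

Spelling the chord: G#-B-D#-E#.
5th = D#; 6th = E#.
D# up to E# spans 2 letter names and 2 semitones — a major second.

major second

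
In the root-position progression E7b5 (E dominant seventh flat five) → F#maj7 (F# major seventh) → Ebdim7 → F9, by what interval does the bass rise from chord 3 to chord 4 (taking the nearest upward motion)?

major second

The roots are Eb and F.
Eb up to F spans 2 letter names and 2 semitones — a major second.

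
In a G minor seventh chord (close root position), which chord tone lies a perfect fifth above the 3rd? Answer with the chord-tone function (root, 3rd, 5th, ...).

7th

G minor seventh is spelled G, Bb, D, F.
The 3rd is Bb. A perfect fifth above Bb is F.
F is the chord's 7th.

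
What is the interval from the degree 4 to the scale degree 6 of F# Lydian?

F# lydian: F# G# A# B# C# D# E#.
The degree 4 is B# and the degree 6 is D#.
From B# to D#: 3 semitones over a third = minor.

minor 3rd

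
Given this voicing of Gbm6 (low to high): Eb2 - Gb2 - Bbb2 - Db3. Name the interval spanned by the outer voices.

The outer voices are Eb2 and Db3.
Eb up to Db is 10 semitones, a half step narrower than a major seventh, so the interval is minor.

minor seventh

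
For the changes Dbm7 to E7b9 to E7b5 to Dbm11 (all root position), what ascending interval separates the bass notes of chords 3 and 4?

diminished seventh

The roots are E and Db.
From E to Db: 9 semitones over a seventh = diminished.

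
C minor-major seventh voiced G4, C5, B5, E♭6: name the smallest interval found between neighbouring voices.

Adjacent intervals: G4→C5 = perfect fourth; C5→B5 = major seventh; B5→E♭6 = diminished fourth.
The smallest is B5 to E♭6, a diminished fourth (4 semitones).

diminished fourth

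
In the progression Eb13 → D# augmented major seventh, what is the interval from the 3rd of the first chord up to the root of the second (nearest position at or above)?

Eb13 has G as its 3rd, and D# augmented major seventh has D# as its root.
From G to D#: 8 semitones over a fifth = augmented.

augmented 5th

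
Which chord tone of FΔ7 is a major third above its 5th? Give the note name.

E

FM7 (F major seventh) is spelled F–A–C–E.
The 5th is C. A major third above C is E.
E is the chord's 7th.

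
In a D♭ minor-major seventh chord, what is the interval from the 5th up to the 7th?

major third

The chord tones of D♭mM7 are D♭-F♭-A♭-C.
5th = A♭; 7th = C.
From A♭ to C is 4 semitones, exactly the major third.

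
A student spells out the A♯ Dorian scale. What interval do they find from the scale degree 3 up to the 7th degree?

Spelling the A♯ Dorian scale: A♯ B♯ C♯ D♯ E♯ F𝄪 G♯.
The scale degree 3 is C♯ and the 7th degree is G♯.
C♯ up to G♯ spans 5 letter names and 7 semitones — a perfect fifth.

perfect 5th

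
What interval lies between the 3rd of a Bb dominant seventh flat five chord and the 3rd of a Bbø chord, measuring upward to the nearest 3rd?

diminished octave

Bb dominant seventh flat five has D as its 3rd, and Bbø has Db as its 3rd.
D up to Db is 11 semitones, a half step narrower than a perfect octave, so the interval is diminished.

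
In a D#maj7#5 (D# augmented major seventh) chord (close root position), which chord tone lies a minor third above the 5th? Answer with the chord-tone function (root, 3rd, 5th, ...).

7th

The chord tones of D#+maj7 are D#-F##-A##-C##.
The 5th is A##. A minor third above A## is C##.
C## is the chord's 7th.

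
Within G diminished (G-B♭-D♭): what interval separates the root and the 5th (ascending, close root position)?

d5

Root = G; 5th = D♭.
From G to D♭: 6 semitones over a fifth = diminished.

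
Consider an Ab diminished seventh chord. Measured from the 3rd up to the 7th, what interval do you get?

The chord tones of Ab°7 (Ab diminished seventh) are Ab Cb Ebb Gbb.
So we need the interval from Cb up to Gbb.
From Cb to Gbb: 6 semitones over a fifth = diminished.

diminished fifth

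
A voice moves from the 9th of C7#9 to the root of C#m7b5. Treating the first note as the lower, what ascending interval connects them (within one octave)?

The 9th of C7#9 is D#; the root of C#m7b5 is C#.
7 letter names make it a seventh; at 10 semitones (a half step narrower than major) the quality is minor.

minor 7th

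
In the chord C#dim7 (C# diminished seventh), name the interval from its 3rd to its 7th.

diminished fifth

C#dim7: C# E G Bb.
That puts E below Bb.
From E to Bb: 6 semitones over a fifth = diminished.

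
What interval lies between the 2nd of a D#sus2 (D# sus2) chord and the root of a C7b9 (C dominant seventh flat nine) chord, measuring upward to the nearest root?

diminished sixth

The 2nd of D#sus2 (D# sus2) is E#; the root of C7b9 (C dominant seventh flat nine) is C.
6 letter names make it a sixth; at 7 semitones (a whole step narrower than major) the quality is diminished.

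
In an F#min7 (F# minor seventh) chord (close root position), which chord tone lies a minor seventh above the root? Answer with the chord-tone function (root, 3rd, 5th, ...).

7th

F#m7 (F# minor seventh) is spelled F#, A, C#, E.
The root is F#. A minor seventh above F# is E.
E is the chord's 7th.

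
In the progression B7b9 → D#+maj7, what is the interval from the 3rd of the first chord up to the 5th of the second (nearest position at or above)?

B7b9 has D# as its 3rd, and D#+maj7 has A## as its 5th.
From D# to A##: 8 semitones over a fifth = augmented.

augmented fifth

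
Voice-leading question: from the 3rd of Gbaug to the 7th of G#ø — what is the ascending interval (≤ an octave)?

The 3rd of Gbaug is Bb; the 7th of G#ø is F#.
5 letter names make it a fifth; at 8 semitones (a half step wider than perfect) the quality is augmented.

A5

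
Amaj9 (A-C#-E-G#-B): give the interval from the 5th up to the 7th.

major third

5th = E; 7th = G#.
Counting 3 letters and 4 half steps from E gives a major third.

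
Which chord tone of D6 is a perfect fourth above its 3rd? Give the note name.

B

D6 is spelled D, F#, A, B.
The 3rd is F#. A perfect fourth above F# is B.
B is the chord's 6th.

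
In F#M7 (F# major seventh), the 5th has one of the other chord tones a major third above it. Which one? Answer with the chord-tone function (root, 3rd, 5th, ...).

7th

F#Δ7 (F# major seventh) is spelled F#–A#–C#–E#.
The 5th is C#. A major third above C# is E#.
E# is the chord's 7th.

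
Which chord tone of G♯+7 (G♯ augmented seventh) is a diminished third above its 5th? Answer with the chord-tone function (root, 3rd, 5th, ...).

7th

G♯aug7 (G♯ augmented seventh): G♯–B♯–D𝄪–F♯.
The 5th is D𝄪. A diminished third above D𝄪 is F♯.
F♯ is the chord's 7th.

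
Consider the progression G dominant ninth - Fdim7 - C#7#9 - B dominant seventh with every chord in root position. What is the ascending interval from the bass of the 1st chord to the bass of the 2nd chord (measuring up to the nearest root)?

minor 7th

The roots are G and F.
From G to F: 10 semitones over a seventh = minor.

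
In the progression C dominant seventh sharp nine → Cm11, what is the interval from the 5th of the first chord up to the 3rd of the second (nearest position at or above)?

minor sixth

The 5th of C dominant seventh sharp nine is G; the 3rd of Cm11 is Eb.
6 letter names make it a sixth; at 8 semitones (a half step narrower than major) the quality is minor.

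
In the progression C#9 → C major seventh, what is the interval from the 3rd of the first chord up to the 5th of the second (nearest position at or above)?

d3

C#9 has E# as its 3rd, and C major seventh has G as its 5th.
3 letter names make it a third; at 2 semitones (a whole step narrower than major) the quality is diminished.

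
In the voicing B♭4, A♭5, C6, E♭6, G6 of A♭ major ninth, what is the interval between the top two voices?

Those voices are E♭6 and G6.
E♭ up to G spans 3 letter names and 4 semitones — a major third.

major 3rd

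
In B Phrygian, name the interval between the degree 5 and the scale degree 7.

minor third

Spelling B Phrygian: B C D E F# G A.
Degree 5 = F#; scale degree 7 = A.
F# up to A is 3 semitones, a half step narrower than a major third, so the interval is minor.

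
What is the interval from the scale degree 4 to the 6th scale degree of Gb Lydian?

Spelling Gb Lydian: Gb Ab Bb C Db Eb F.
Scale degree 4 = C; degree 6 = Eb.
From C to Eb: 3 semitones over a third = minor.

minor 3rd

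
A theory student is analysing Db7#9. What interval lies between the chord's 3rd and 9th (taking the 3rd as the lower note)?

major 7th

Db7#9 (Db dominant seventh sharp nine) is spelled Db F Ab Cb E.
3rd = F; 9th = E.
From F to E is 11 semitones, exactly the major seventh.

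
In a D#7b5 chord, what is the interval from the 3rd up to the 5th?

D#7b5 (D# dominant seventh flat five) is spelled D#–F##–A–C#.
3rd = F##; 5th = A.
3 letter names make it a third; at 2 semitones (a whole step narrower than major) the quality is diminished.

diminished third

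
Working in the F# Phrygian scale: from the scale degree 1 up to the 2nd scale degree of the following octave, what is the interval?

The scale runs F# G A B C# D E.
Scale degree 1 = F#; degree 2 (up an octave) = G.
From F# to G: 13 semitones over a ninth = minor.

minor ninth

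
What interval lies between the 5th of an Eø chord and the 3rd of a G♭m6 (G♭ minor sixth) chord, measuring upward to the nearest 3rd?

diminished 8th

Eø has B♭ as its 5th, and G♭m6 (G♭ minor sixth) has B𝄫 as its 3rd.
8 letter names make it an octave; at 11 semitones (a half step narrower than perfect) the quality is diminished.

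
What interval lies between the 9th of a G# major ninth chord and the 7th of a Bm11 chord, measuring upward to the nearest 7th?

diminished 8th

G# major ninth has A# as its 9th, and Bm11 has A as its 7th.
A# up to A is 11 semitones, a half step narrower than a perfect octave, so the interval is diminished.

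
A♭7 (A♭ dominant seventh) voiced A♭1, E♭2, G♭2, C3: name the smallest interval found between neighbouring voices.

minor third

Adjacent intervals: A♭1→E♭2 = perfect fifth; E♭2→G♭2 = minor third; G♭2→C3 = augmented fourth.
The smallest is E♭2 to G♭2, a minor third (3 semitones).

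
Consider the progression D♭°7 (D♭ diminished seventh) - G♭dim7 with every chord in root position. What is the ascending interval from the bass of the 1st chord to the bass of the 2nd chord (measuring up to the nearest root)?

The roots are D♭ and G♭.
D♭ up to G♭ spans 4 letter names and 5 semitones — a perfect fourth.

perfect fourth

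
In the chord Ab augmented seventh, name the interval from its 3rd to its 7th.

diminished fifth

Ab augmented seventh: Ab–C–E–Gb.
That puts C below Gb.
C up to Gb is 6 semitones, a half step narrower than a perfect fifth, so the interval is diminished.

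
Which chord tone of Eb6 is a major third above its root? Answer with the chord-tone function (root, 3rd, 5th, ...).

Eb6: Eb-G-Bb-C.
The root is Eb. A major third above Eb is G.
G is the chord's 3rd.

3rd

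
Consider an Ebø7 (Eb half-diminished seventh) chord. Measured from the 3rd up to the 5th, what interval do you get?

Ebm7b5 (Eb half-diminished seventh): Eb Gb Bbb Db.
The 3rd is Gb and the 5th is Bbb.
From Gb to Bbb: 3 semitones over a third = minor.

m3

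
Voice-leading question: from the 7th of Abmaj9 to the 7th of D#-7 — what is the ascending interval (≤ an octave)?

augmented fourth

Abmaj9 has G as its 7th, and D#-7 has C# as its 7th.
4 letter names make it a fourth; at 6 semitones (a half step wider than perfect) the quality is augmented.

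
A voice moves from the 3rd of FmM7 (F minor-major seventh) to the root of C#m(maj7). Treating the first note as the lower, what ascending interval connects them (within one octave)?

FmM7 (F minor-major seventh) has Ab as its 3rd, and C#m(maj7) has C# as its root.
3 letter names make it a third; at 5 semitones (a half step wider than major) the quality is augmented.

A3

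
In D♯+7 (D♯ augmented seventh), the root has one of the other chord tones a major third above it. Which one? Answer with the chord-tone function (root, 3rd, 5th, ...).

D♯+7 (D♯ augmented seventh): D♯ F𝄪 A𝄪 C♯.
The root is D♯. A major third above D♯ is F𝄪.
F𝄪 is the chord's 3rd.

3rd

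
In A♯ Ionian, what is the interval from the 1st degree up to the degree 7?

major seventh

A♯ major: A♯ B♯ C𝄪 D♯ E♯ F𝄪 G𝄪.
That puts A♯ below G𝄪.
Counting 7 letters and 11 half steps from A♯ gives a major seventh.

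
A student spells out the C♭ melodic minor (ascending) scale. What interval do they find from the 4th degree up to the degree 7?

Spelling the C♭ melodic minor (ascending) scale: C♭ D♭ E𝄫 F♭ G♭ A♭ B♭.
That puts F♭ below B♭.
F♭ up to B♭ is 6 semitones, a half step wider than a perfect fourth, so the interval is augmented.

augmented fourth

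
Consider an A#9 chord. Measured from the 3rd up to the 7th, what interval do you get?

The chord tones of A#9 are A#, C##, E#, G#, B#.
That puts C## below G#.
C## up to G# is 6 semitones, a half step narrower than a perfect fifth, so the interval is diminished.
This 3–7 tritone is the characteristic tension at the heart of the dominant sound.

diminished 5th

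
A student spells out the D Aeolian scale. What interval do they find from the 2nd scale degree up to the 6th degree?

D natural minor: D E F G A B♭ C.
2nd scale degree = E; 6th scale degree = B♭.
E up to B♭ is 6 semitones, a half step narrower than a perfect fifth, so the interval is diminished.

diminished fifth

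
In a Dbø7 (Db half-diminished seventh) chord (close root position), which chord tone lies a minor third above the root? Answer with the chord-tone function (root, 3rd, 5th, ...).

Dbø7 (Db half-diminished seventh) is spelled Db, Fb, Abb, Cb.
The root is Db. A minor third above Db is Fb.
Fb is the chord's 3rd.

3rd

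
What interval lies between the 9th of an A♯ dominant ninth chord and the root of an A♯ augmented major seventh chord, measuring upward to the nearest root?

minor seventh

A♯ dominant ninth has B♯ as its 9th, and A♯ augmented major seventh has A♯ as its root.
7 letter names make it a seventh; at 10 semitones (a half step narrower than major) the quality is minor.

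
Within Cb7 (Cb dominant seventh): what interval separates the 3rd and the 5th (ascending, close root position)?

minor third

The chord tones of Cb7 are Cb-Eb-Gb-Bbb.
So we need the interval from Eb up to Gb.
From Eb to Gb: 3 semitones over a third = minor.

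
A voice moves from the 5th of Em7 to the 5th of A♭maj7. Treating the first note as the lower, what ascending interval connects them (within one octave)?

The 5th of Em7 is B; the 5th of A♭maj7 is E♭.
B up to E♭ is 4 semitones, a half step narrower than a perfect fourth, so the interval is diminished.

diminished fourth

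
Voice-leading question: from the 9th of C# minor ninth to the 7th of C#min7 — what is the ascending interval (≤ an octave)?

C# minor ninth has D# as its 9th, and C#min7 has B as its 7th.
From D# to B: 8 semitones over a sixth = minor.

minor sixth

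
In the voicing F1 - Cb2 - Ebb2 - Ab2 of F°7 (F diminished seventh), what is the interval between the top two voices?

Those voices are Ebb2 and Ab2.
Ebb up to Ab is 6 semitones, a half step wider than a perfect fourth, so the interval is augmented.

augmented 4th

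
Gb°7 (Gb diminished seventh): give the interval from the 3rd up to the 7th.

d5

The chord tones of Gb diminished seventh are Gb Bbb Dbb Fbb.
3rd = Bbb; 7th = Fbb.
From Bbb to Fbb: 6 semitones over a fifth = diminished.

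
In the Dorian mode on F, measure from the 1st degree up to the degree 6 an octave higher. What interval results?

Spelling the Dorian mode on F: F G Ab Bb C D Eb.
1st degree = F; degree 6 (up an octave) = D.
From F to D is 21 semitones, exactly the major thirteenth.

major thirteenth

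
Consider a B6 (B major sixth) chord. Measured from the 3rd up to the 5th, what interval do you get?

The chord tones of B6 (B major sixth) are B D# F# G#.
3rd = D#; 5th = F#.
3 letter names make it a third; at 3 semitones (a half step narrower than major) the quality is minor.

minor third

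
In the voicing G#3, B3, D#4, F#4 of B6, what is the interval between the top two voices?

Those voices are D#4 and F#4.
3 letter names make it a third; at 3 semitones (a half step narrower than major) the quality is minor.

minor third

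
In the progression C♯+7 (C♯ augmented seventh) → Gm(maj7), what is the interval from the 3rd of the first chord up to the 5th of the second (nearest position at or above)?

diminished seventh

C♯+7 (C♯ augmented seventh) has E♯ as its 3rd, and Gm(maj7) has D as its 5th.
7 letter names make it a seventh; at 9 semitones (a whole step narrower than major) the quality is diminished.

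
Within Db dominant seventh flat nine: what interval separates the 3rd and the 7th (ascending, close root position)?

diminished fifth

Db dominant seventh flat nine is spelled Db–F–Ab–Cb–Ebb.
So we need the interval from F up to Cb.
From F to Cb: 6 semitones over a fifth = diminished.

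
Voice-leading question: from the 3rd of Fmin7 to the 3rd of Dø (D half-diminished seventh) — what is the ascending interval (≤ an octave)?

The 3rd of Fmin7 is Ab; the 3rd of Dø (D half-diminished seventh) is F.
Ab up to F spans 6 letter names and 9 semitones — a major sixth.

major sixth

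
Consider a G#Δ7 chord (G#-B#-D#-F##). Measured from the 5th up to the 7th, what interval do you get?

major 3rd

The 5th is D# and the 7th is F##.
D# up to F## spans 3 letter names and 4 semitones — a major third.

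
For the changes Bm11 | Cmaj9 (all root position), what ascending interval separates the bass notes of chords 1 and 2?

minor second

The roots are B and C.
B up to C is 1 semitone, a half step narrower than a major second, so the interval is minor.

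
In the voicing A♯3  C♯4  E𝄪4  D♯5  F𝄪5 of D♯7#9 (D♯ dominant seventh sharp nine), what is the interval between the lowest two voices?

minor 3rd

Those voices are A♯3 and C♯4.
3 letter names make it a third; at 3 semitones (a half step narrower than major) the quality is minor.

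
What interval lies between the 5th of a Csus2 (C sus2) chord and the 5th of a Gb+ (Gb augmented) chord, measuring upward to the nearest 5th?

perfect 5th

Csus2 (C sus2) has G as its 5th, and Gb+ (Gb augmented) has D as its 5th.
G up to D spans 5 letter names and 7 semitones — a perfect fifth.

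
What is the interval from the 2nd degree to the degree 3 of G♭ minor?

Spelling G♭ minor: G♭ A♭ B𝄫 C♭ D♭ E𝄫 F♭.
2nd degree = A♭; 3rd degree = B𝄫.
From A♭ to B𝄫: 1 semitone over a second = minor.

minor 2nd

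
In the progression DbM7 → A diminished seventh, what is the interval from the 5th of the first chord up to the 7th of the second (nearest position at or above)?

minor seventh

The 5th of DbM7 is Ab; the 7th of A diminished seventh is Gb.
7 letter names make it a seventh; at 10 semitones (a half step narrower than major) the quality is minor.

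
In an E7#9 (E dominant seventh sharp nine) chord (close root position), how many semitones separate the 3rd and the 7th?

Spelling the chord: E, G#, B, D, F##.
G# to D is a diminished fifth: 6 semitones.

6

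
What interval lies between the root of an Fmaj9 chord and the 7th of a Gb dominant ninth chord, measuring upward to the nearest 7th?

diminished octave

Fmaj9 has F as its root, and Gb dominant ninth has Fb as its 7th.
F up to Fb is 11 semitones, a half step narrower than a perfect octave, so the interval is diminished.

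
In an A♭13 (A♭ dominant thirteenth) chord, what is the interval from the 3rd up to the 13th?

A♭ dominant thirteenth: A♭, C, E♭, G♭, B♭, F.
So we need the interval from C up to F.
C up to F spans 11 letter names and 17 semitones — a perfect eleventh.

perfect eleventh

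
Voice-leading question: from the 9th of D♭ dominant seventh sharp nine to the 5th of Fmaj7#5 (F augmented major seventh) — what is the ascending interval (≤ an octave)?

D♭ dominant seventh sharp nine has E as its 9th, and Fmaj7#5 (F augmented major seventh) has C♯ as its 5th.
From E to C♯ is 9 semitones, exactly the major sixth.

M6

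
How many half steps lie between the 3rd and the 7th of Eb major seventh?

7

EbM7: Eb, G, Bb, D.
G to D is a perfect fifth: 7 semitones.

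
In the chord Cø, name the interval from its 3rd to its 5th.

The chord tones of C half-diminished seventh are C Eb Gb Bb.
3rd = Eb; 5th = Gb.
From Eb to Gb: 3 semitones over a third = minor.

minor third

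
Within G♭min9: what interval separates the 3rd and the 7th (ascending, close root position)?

perfect fifth

G♭min9 (G♭ minor ninth): G♭ B𝄫 D♭ F♭ A♭.
The 3rd is B𝄫 and the 7th is F♭.
B𝄫 up to F♭ spans 5 letter names and 7 semitones — a perfect fifth.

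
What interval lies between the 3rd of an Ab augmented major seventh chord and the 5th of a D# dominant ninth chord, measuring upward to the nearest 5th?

augmented 6th

Ab augmented major seventh has C as its 3rd, and D# dominant ninth has A# as its 5th.
From C to A#: 10 semitones over a sixth = augmented.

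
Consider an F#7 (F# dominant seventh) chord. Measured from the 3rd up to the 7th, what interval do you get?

F#7 (F# dominant seventh) is spelled F#, A#, C#, E.
So we need the interval from A# up to E.
From A# to E: 6 semitones over a fifth = diminished.

diminished fifth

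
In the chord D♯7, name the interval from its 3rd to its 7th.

diminished fifth

D♯7: D♯–F𝄪–A♯–C♯.
So we need the interval from F𝄪 up to C♯.
F𝄪 up to C♯ is 6 semitones, a half step narrower than a perfect fifth, so the interval is diminished.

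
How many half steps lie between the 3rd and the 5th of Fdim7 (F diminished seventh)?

F°7: F–Ab–Cb–Ebb.
Ab to Cb is a minor third: 3 semitones.

3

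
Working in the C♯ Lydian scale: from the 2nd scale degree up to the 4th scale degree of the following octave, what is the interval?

major tenth

C♯ lydian: C♯ D♯ E♯ F𝄪 G♯ A♯ B♯.
2nd scale degree = D♯; degree 4 (up an octave) = F𝄪.
From D♯ to F𝄪 is 16 semitones, exactly the major tenth.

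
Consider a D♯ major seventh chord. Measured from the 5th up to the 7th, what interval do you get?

Spelling the chord: D♯, F𝄪, A♯, C𝄪.
5th = A♯; 7th = C𝄪.
Counting 3 letters and 4 half steps from A♯ gives a major third.

major third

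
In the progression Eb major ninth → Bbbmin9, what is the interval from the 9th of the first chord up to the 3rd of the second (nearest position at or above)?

Eb major ninth has F as its 9th, and Bbbmin9 has Dbb as its 3rd.
6 letter names make it a sixth; at 7 semitones (a whole step narrower than major) the quality is diminished.

diminished sixth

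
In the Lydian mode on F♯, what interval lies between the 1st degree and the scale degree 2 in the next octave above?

F♯ lydian: F♯ G♯ A♯ B♯ C♯ D♯ E♯.
That puts F♯ below G♯.
Counting 9 letters and 14 half steps from F♯ gives a major ninth.

major ninth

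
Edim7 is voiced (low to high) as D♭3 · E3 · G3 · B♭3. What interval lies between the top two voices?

Those voices are G3 and B♭3.
3 letter names make it a third; at 3 semitones (a half step narrower than major) the quality is minor.

minor 3rd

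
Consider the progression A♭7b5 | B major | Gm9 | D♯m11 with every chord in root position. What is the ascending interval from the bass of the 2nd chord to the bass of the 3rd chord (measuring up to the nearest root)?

minor sixth

The roots are B and G.
6 letter names make it a sixth; at 8 semitones (a half step narrower than major) the quality is minor.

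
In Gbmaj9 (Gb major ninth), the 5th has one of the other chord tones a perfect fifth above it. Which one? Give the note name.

Ab

The chord tones of Gbmaj9 are Gb–Bb–Db–F–Ab.
The 5th is Db. A perfect fifth above Db is Ab.
Ab is the chord's 9th.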